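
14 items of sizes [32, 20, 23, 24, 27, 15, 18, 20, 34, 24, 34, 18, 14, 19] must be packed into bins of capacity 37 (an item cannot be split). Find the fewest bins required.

11

Total = 34 + 34 + 32 + 27 + 24 + 24 + 23 + 20 + 20 + 19 + 18 + 18 + 15 + 14 = 322.
Lower bound: ⌈322/37⌉ = 9 bins.
Also, 10 items each exceed 37/2, and no two of those can share a bin, so at least 10 bins are needed.
A packing using 11 bins:
  bin 1: 34 = 34
  bin 2: 34 = 34
  bin 3: 32 = 32
  bin 4: 27 = 27
  bin 5: 24 = 24
  bin 6: 24 = 24
  bin 7: 23 + 14 = 37
  bin 8: 20 + 15 = 35
  bin 9: 20 = 20
  bin 10: 19 + 18 = 37
  bin 11: 18 = 18
No arrangement into 10 bins stays within capacity, so 11 is optimal.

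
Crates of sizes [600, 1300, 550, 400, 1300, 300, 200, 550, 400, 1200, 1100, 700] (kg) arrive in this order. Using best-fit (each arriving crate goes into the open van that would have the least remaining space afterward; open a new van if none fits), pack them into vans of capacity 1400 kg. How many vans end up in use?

7

  600 → van 1 (new)  [load 600/1400]
  1300 → van 2 (new)  [load 1300/1400]
  550 → van 1  [load 1150/1400]
  400 → van 3 (new)  [load 400/1400]
  1300 → van 4 (new)  [load 1300/1400]
  300 → van 3  [load 700/1400]
  200 → van 1  [load 1350/1400]
  550 → van 3  [load 1250/1400]
  400 → van 5 (new)  [load 400/1400]
  1200 → van 6 (new)  [load 1200/1400]
  1100 → van 7 (new)  [load 1100/1400]
  700 → van 5  [load 1100/1400]
7 vans opened.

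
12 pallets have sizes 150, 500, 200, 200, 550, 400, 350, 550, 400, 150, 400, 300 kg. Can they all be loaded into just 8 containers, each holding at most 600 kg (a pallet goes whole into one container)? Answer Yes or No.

Yes

A valid assignment using 8 containers:
  container 1: 550 = 550
  container 2: 550 = 550
  container 3: 500 = 500
  container 4: 400 + 200 = 600
  container 5: 400 + 200 = 600
  container 6: 400 + 150 = 550
  container 7: 350 + 150 = 500
  container 8: 300 = 300
Every load is within 600 kg, so 8 containers suffice.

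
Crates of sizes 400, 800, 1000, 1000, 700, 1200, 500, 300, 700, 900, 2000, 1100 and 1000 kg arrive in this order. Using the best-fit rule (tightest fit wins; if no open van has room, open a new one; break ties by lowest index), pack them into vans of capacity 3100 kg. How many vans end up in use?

4

  400 → van 1 (new)  [load 400/3100]
  800 → van 1  [load 1200/3100]
  1000 → van 1  [load 2200/3100]
  1000 → van 2 (new)  [load 1000/3100]
  700 → van 1  [load 2900/3100]
  1200 → van 2  [load 2200/3100]
  500 → van 2  [load 2700/3100]
  300 → van 2  [load 3000/3100]
  700 → van 3 (new)  [load 700/3100]
  900 → van 3  [load 1600/3100]
  2000 → van 4 (new)  [load 2000/3100]
  1100 → van 4  [load 3100/3100]
  1000 → van 3  [load 2600/3100]
4 vans opened.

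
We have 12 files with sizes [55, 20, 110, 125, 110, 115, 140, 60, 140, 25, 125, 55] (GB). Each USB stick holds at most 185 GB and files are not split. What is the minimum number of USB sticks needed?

Total = 140 + 140 + 125 + 125 + 115 + 110 + 110 + 60 + 55 + 55 + 25 + 20 = 1080 GB.
Lower bound: ⌈1080/185⌉ = 6 USB sticks.
Also, 7 files each exceed 185/2 GB, and no two of those can share a USB stick, so at least 7 USB sticks are needed.
A packing using 7 USB sticks:
  USB stick 1: 140 + 25 + 20 = 185
  USB stick 2: 140 = 140
  USB stick 3: 125 + 60 = 185
  USB stick 4: 125 + 55 = 180
  USB stick 5: 115 + 55 = 170
  USB stick 6: 110 = 110
  USB stick 7: 110 = 110
This matches the lower bound, so 7 is optimal.

7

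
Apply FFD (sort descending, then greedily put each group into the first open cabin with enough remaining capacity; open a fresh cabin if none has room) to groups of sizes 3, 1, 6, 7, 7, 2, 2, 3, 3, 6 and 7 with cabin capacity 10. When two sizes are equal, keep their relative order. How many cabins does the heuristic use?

5

Sorted descending: 7, 7, 7, 6, 6, 3, 3, 3, 2, 2, 1.
  7 → cabin 1 (new)  [load 7/10]
  7 → cabin 2 (new)  [load 7/10]
  7 → cabin 3 (new)  [load 7/10]
  6 → cabin 4 (new)  [load 6/10]
  6 → cabin 5 (new)  [load 6/10]
  3 → cabin 1  [load 10/10]
  3 → cabin 2  [load 10/10]
  3 → cabin 3  [load 10/10]
  2 → cabin 4  [load 8/10]
  2 → cabin 4  [load 10/10]
  1 → cabin 5  [load 7/10]
5 cabins opened.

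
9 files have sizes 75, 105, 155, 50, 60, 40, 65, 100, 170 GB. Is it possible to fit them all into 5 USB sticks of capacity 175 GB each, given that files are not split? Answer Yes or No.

Yes

A valid assignment using 5 USB sticks:
  USB stick 1: 170 = 170
  USB stick 2: 155 = 155
  USB stick 3: 105 + 65 = 170
  USB stick 4: 100 + 75 = 175
  USB stick 5: 60 + 50 + 40 = 150
Every load is within 175 GB, so 5 USB sticks suffice.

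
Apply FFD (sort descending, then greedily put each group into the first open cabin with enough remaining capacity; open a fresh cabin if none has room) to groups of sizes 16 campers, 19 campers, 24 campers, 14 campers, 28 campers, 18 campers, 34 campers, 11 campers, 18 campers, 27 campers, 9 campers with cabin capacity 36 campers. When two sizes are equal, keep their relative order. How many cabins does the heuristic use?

7

Sorted descending: 34, 28, 27, 24, 19, 18, 18, 16, 14, 11, 9.
  34 → cabin 1 (new)  [load 34/36]
  28 → cabin 2 (new)  [load 28/36]
  27 → cabin 3 (new)  [load 27/36]
  24 → cabin 4 (new)  [load 24/36]
  19 → cabin 5 (new)  [load 19/36]
  18 → cabin 6 (new)  [load 18/36]
  18 → cabin 6  [load 36/36]
  16 → cabin 5  [load 35/36]
  14 → cabin 7 (new)  [load 14/36]
  11 → cabin 4  [load 35/36]
  9 → cabin 3  [load 36/36]
7 cabins opened.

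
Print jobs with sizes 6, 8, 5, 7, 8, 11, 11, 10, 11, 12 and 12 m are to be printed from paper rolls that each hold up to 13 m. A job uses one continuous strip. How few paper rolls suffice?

Total = 12 + 12 + 11 + 11 + 11 + 10 + 8 + 8 + 7 + 6 + 5 = 101 m.
Lower bound: ⌈101/13⌉ = 8 paper rolls.
Also, 9 print jobs each exceed 13/2 m, and no two of those can share a roll, so at least 9 paper rolls are needed.
A packing using 9 paper rolls:
  roll 1: 12 = 12
  roll 2: 12 = 12
  roll 3: 11 = 11
  roll 4: 11 = 11
  roll 5: 11 = 11
  roll 6: 10 = 10
  roll 7: 8 + 5 = 13
  roll 8: 8 = 8
  roll 9: 7 + 6 = 13
This matches the lower bound, so 9 is optimal.

9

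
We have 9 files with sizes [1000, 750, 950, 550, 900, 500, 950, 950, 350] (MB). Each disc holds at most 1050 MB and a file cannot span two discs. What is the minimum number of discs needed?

8

Total = 1000 + 950 + 950 + 950 + 900 + 750 + 550 + 500 + 350 = 6900 MB.
Lower bound: ⌈6900/1050⌉ = 7 discs.
A packing using 8 discs:
  disc 1: 1000 = 1000
  disc 2: 950 = 950
  disc 3: 950 = 950
  disc 4: 950 = 950
  disc 5: 900 = 900
  disc 6: 750 = 750
  disc 7: 550 + 500 = 1050
  disc 8: 350 = 350
No arrangement into 7 discs stays within capacity, so 8 is optimal.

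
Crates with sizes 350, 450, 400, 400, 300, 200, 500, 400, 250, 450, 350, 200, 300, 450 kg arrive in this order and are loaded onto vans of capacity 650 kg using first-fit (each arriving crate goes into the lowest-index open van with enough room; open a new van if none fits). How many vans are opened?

  350 → van 1 (new)  [load 350/650]
  450 → van 2 (new)  [load 450/650]
  400 → van 3 (new)  [load 400/650]
  400 → van 4 (new)  [load 400/650]
  300 → van 1  [load 650/650]
  200 → van 2  [load 650/650]
  500 → van 5 (new)  [load 500/650]
  400 → van 6 (new)  [load 400/650]
  250 → van 3  [load 650/650]
  450 → van 7 (new)  [load 450/650]
  350 → van 8 (new)  [load 350/650]
  200 → van 4  [load 600/650]
  300 → van 8  [load 650/650]
  450 → van 9 (new)  [load 450/650]
9 vans opened.

9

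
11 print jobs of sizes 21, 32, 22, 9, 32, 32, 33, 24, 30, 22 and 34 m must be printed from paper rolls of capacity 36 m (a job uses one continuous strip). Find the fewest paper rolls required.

10

Total = 34 + 33 + 32 + 32 + 32 + 30 + 24 + 22 + 22 + 21 + 9 = 291 m.
Lower bound: ⌈291/36⌉ = 9 paper rolls.
Also, 10 print jobs each exceed 18 m, and no two of those can share a roll, so at least 10 paper rolls are needed.
A packing using 10 paper rolls:
  roll 1: 34 = 34
  roll 2: 33 = 33
  roll 3: 32 = 32
  roll 4: 32 = 32
  roll 5: 32 = 32
  roll 6: 30 = 30
  roll 7: 24 + 9 = 33
  roll 8: 22 = 22
  roll 9: 22 = 22
  roll 10: 21 = 21
This matches the lower bound, so 10 is optimal.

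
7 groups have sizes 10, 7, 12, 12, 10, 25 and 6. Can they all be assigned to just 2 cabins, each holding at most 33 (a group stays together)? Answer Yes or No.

No

Total = 82; ⌈82/33⌉ = 3.
At least 3 cabins are required, but only 2 are allowed.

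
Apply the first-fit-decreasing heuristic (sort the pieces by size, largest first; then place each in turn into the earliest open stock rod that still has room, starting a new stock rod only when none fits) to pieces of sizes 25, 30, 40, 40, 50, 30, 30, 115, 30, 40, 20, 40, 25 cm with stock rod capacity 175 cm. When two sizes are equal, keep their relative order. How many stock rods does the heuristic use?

4

Sorted descending: 115, 50, 40, 40, 40, 40, 30, 30, 30, 30, 25, 25, 20.
  115 → stock rod 1 (new)  [load 115/175]
  50 → stock rod 1  [load 165/175]
  40 → stock rod 2 (new)  [load 40/175]
  40 → stock rod 2  [load 80/175]
  40 → stock rod 2  [load 120/175]
  40 → stock rod 2  [load 160/175]
  30 → stock rod 3 (new)  [load 30/175]
  30 → stock rod 3  [load 60/175]
  30 → stock rod 3  [load 90/175]
  30 → stock rod 3  [load 120/175]
  25 → stock rod 3  [load 145/175]
  25 → stock rod 3  [load 170/175]
  20 → stock rod 4 (new)  [load 20/175]
4 stock rods opened.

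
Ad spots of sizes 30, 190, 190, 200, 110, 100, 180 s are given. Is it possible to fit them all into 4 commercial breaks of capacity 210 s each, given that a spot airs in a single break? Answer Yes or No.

No

Total = 1000 s; ⌈1000/210⌉ = 5.
At least 5 commercial breaks are required, but only 4 are allowed.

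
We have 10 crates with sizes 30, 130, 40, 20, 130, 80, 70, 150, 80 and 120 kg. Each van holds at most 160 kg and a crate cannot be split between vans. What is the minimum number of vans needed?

Total = 150 + 130 + 130 + 120 + 80 + 80 + 70 + 40 + 30 + 20 = 850 kg.
Lower bound: ⌈850/160⌉ = 6 vans.
A packing using 6 vans:
  van 1: 150 = 150
  van 2: 130 + 30 = 160
  van 3: 130 + 20 = 150
  van 4: 120 + 40 = 160
  van 5: 80 + 80 = 160
  van 6: 70 = 70
This matches the lower bound, so 6 is optimal.

6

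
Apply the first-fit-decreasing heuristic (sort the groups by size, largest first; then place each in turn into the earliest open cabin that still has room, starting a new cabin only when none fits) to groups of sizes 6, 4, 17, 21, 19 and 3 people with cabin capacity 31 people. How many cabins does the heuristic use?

3

Sorted descending: 21, 19, 17, 6, 4, 3.
  21 → cabin 1 (new)  [load 21/31]
  19 → cabin 2 (new)  [load 19/31]
  17 → cabin 3 (new)  [load 17/31]
  6 → cabin 1  [load 27/31]
  4 → cabin 1  [load 31/31]
  3 → cabin 2  [load 22/31]
3 cabins opened.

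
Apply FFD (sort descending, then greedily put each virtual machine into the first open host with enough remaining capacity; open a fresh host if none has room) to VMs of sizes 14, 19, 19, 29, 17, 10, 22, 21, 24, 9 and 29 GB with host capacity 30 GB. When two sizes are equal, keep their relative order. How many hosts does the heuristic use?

9

Sorted descending: 29, 29, 24, 22, 21, 19, 19, 17, 14, 10, 9.
  29 → host 1 (new)  [load 29/30]
  29 → host 2 (new)  [load 29/30]
  24 → host 3 (new)  [load 24/30]
  22 → host 4 (new)  [load 22/30]
  21 → host 5 (new)  [load 21/30]
  19 → host 6 (new)  [load 19/30]
  19 → host 7 (new)  [load 19/30]
  17 → host 8 (new)  [load 17/30]
  14 → host 9 (new)  [load 14/30]
  10 → host 6  [load 29/30]
  9 → host 5  [load 30/30]
9 hosts opened.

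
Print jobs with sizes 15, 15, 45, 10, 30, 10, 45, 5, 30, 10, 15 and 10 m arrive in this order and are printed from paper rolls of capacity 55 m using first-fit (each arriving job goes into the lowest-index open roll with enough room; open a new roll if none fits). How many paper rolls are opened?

5

  15 → roll 1 (new)  [load 15/55]
  15 → roll 1  [load 30/55]
  45 → roll 2 (new)  [load 45/55]
  10 → roll 1  [load 40/55]
  30 → roll 3 (new)  [load 30/55]
  10 → roll 1  [load 50/55]
  45 → roll 4 (new)  [load 45/55]
  5 → roll 1  [load 55/55]
  30 → roll 5 (new)  [load 30/55]
  10 → roll 2  [load 55/55]
  15 → roll 3  [load 45/55]
  10 → roll 3  [load 55/55]
5 paper rolls opened.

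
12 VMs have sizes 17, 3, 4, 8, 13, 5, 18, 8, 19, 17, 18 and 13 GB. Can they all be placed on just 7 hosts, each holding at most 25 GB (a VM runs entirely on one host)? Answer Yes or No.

Yes

A valid assignment using 7 hosts:
  host 1: 19 + 5 = 24
  host 2: 18 + 4 + 3 = 25
  host 3: 18 = 18
  host 4: 17 + 8 = 25
  host 5: 17 + 8 = 25
  host 6: 13 = 13
  host 7: 13 = 13
Every load is within 25 GB, so 7 hosts suffice.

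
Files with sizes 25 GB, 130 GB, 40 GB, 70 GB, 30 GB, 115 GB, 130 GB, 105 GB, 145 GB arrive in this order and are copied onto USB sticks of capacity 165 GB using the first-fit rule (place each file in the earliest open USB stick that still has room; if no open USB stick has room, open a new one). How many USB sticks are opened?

6

  25 → USB stick 1 (new)  [load 25/165]
  130 → USB stick 1  [load 155/165]
  40 → USB stick 2 (new)  [load 40/165]
  70 → USB stick 2  [load 110/165]
  30 → USB stick 2  [load 140/165]
  115 → USB stick 3 (new)  [load 115/165]
  130 → USB stick 4 (new)  [load 130/165]
  105 → USB stick 5 (new)  [load 105/165]
  145 → USB stick 6 (new)  [load 145/165]
6 USB sticks opened.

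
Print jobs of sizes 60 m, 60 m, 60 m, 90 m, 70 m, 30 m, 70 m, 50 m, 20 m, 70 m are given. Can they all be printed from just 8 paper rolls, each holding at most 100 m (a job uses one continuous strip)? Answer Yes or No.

Yes

A valid assignment using 8 paper rolls:
  roll 1: 90 = 90
  roll 2: 70 + 30 = 100
  roll 3: 70 + 20 = 90
  roll 4: 70 = 70
  roll 5: 60 = 60
  roll 6: 60 = 60
  roll 7: 60 = 60
  roll 8: 50 = 50
Every load is within 100 m, so 8 paper rolls suffice.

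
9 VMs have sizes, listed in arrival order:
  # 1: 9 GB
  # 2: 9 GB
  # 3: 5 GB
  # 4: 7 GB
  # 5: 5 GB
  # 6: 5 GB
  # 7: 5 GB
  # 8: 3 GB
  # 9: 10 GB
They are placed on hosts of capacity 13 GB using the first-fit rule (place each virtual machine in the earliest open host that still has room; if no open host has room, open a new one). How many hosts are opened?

  9 → host 1 (new)  [load 9/13]
  9 → host 2 (new)  [load 9/13]
  5 → host 3 (new)  [load 5/13]
  7 → host 3  [load 12/13]
  5 → host 4 (new)  [load 5/13]
  5 → host 4  [load 10/13]
  5 → host 5 (new)  [load 5/13]
  3 → host 1  [load 12/13]
  10 → host 6 (new)  [load 10/13]
6 hosts opened.

6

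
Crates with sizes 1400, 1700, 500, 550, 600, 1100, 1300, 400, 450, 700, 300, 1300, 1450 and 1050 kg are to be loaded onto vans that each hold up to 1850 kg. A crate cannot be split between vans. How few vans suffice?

Total = 1700 + 1450 + 1400 + 1300 + 1300 + 1100 + 1050 + 700 + 600 + 550 + 500 + 450 + 400 + 300 = 12800 kg.
Lower bound: ⌈12800/1850⌉ = 7 vans.
A packing using 8 vans:
  van 1: 1700 = 1700
  van 2: 1450 + 400 = 1850
  van 3: 1400 + 450 = 1850
  van 4: 1300 + 550 = 1850
  van 5: 1300 + 500 = 1800
  van 6: 1100 + 700 = 1800
  van 7: 1050 + 600 = 1650
  van 8: 300 = 300
No arrangement into 7 vans stays within capacity, so 8 is optimal.

8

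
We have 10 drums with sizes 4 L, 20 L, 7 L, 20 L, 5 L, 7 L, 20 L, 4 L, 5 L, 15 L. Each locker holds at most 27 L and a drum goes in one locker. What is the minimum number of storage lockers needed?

5

Total = 20 + 20 + 20 + 15 + 7 + 7 + 5 + 5 + 4 + 4 = 107 L.
Lower bound: ⌈107/27⌉ = 4 storage lockers.
A packing using 5 storage lockers:
  locker 1: 20 + 7 = 27
  locker 2: 20 + 7 = 27
  locker 3: 20 + 5 = 25
  locker 4: 15 + 5 + 4 = 24
  locker 5: 4 = 4
No arrangement into 4 storage lockers stays within capacity, so 5 is optimal.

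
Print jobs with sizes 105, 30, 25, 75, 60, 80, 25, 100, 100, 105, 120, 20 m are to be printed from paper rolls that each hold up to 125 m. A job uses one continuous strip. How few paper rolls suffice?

Total = 120 + 105 + 105 + 100 + 100 + 80 + 75 + 60 + 30 + 25 + 25 + 20 = 845 m.
Lower bound: ⌈845/125⌉ = 7 paper rolls.
A packing using 8 paper rolls:
  roll 1: 120 = 120
  roll 2: 105 + 20 = 125
  roll 3: 105 = 105
  roll 4: 100 + 25 = 125
  roll 5: 100 + 25 = 125
  roll 6: 80 + 30 = 110
  roll 7: 75 = 75
  roll 8: 60 = 60
No arrangement into 7 paper rolls stays within capacity, so 8 is optimal.

8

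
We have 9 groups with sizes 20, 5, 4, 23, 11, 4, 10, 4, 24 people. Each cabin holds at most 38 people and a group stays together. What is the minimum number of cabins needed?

Total = 24 + 23 + 20 + 11 + 10 + 5 + 4 + 4 + 4 = 105 people.
Lower bound: ⌈105/38⌉ = 3 cabins.
A packing using 3 cabins:
  cabin 1: 24 + 11 = 35
  cabin 2: 23 + 10 + 5 = 38
  cabin 3: 20 + 4 + 4 + 4 = 32
This matches the lower bound, so 3 is optimal.

3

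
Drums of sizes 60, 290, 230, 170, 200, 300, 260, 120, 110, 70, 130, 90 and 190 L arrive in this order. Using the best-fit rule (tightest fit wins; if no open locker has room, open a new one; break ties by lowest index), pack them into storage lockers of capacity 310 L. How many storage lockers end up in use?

8

  60 → locker 1 (new)  [load 60/310]
  290 → locker 2 (new)  [load 290/310]
  230 → locker 1  [load 290/310]
  170 → locker 3 (new)  [load 170/310]
  200 → locker 4 (new)  [load 200/310]
  300 → locker 5 (new)  [load 300/310]
  260 → locker 6 (new)  [load 260/310]
  120 → locker 3  [load 290/310]
  110 → locker 4  [load 310/310]
  70 → locker 7 (new)  [load 70/310]
  130 → locker 7  [load 200/310]
  90 → locker 7  [load 290/310]
  190 → locker 8 (new)  [load 190/310]
8 storage lockers opened.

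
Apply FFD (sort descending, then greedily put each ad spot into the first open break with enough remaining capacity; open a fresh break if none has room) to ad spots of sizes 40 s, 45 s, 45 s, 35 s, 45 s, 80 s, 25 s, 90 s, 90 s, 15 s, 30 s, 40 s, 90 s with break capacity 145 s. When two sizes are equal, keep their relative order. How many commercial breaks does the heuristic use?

5

Sorted descending: 90, 90, 90, 80, 45, 45, 45, 40, 40, 35, 30, 25, 15.
  90 → break 1 (new)  [load 90/145]
  90 → break 2 (new)  [load 90/145]
  90 → break 3 (new)  [load 90/145]
  80 → break 4 (new)  [load 80/145]
  45 → break 1  [load 135/145]
  45 → break 2  [load 135/145]
  45 → break 3  [load 135/145]
  40 → break 4  [load 120/145]
  40 → break 5 (new)  [load 40/145]
  35 → break 5  [load 75/145]
  30 → break 5  [load 105/145]
  25 → break 4  [load 145/145]
  15 → break 5  [load 120/145]
5 commercial breaks opened.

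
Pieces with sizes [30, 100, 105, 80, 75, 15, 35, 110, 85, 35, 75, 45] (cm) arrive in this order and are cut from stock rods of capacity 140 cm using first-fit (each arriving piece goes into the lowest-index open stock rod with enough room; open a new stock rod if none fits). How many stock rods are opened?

  30 → stock rod 1 (new)  [load 30/140]
  100 → stock rod 1  [load 130/140]
  105 → stock rod 2 (new)  [load 105/140]
  80 → stock rod 3 (new)  [load 80/140]
  75 → stock rod 4 (new)  [load 75/140]
  15 → stock rod 2  [load 120/140]
  35 → stock rod 3  [load 115/140]
  110 → stock rod 5 (new)  [load 110/140]
  85 → stock rod 6 (new)  [load 85/140]
  35 → stock rod 4  [load 110/140]
  75 → stock rod 7 (new)  [load 75/140]
  45 → stock rod 6  [load 130/140]
7 stock rods opened.

7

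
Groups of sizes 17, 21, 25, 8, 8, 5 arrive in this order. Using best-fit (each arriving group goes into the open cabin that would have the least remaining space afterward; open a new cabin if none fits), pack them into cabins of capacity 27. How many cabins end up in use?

  17 → cabin 1 (new)  [load 17/27]
  21 → cabin 2 (new)  [load 21/27]
  25 → cabin 3 (new)  [load 25/27]
  8 → cabin 1  [load 25/27]
  8 → cabin 4 (new)  [load 8/27]
  5 → cabin 2  [load 26/27]
4 cabins opened.

4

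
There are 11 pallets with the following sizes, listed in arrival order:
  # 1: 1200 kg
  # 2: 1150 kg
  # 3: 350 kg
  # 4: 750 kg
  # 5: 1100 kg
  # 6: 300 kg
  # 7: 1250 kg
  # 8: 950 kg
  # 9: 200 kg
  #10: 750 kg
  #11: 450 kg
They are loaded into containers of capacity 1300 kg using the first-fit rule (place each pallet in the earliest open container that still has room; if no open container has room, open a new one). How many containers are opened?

7

  1200 → container 1 (new)  [load 1200/1300]
  1150 → container 2 (new)  [load 1150/1300]
  350 → container 3 (new)  [load 350/1300]
  750 → container 3  [load 1100/1300]
  1100 → container 4 (new)  [load 1100/1300]
  300 → container 5 (new)  [load 300/1300]
  1250 → container 6 (new)  [load 1250/1300]
  950 → container 5  [load 1250/1300]
  200 → container 3  [load 1300/1300]
  750 → container 7 (new)  [load 750/1300]
  450 → container 7  [load 1200/1300]
7 containers opened.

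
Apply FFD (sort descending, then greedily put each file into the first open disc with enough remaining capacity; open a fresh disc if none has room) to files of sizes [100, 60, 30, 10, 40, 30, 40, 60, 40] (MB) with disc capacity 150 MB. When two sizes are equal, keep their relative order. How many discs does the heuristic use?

3

Sorted descending: 100, 60, 60, 40, 40, 40, 30, 30, 10.
  100 → disc 1 (new)  [load 100/150]
  60 → disc 2 (new)  [load 60/150]
  60 → disc 2  [load 120/150]
  40 → disc 1  [load 140/150]
  40 → disc 3 (new)  [load 40/150]
  40 → disc 3  [load 80/150]
  30 → disc 2  [load 150/150]
  30 → disc 3  [load 110/150]
  10 → disc 1  [load 150/150]
3 discs opened.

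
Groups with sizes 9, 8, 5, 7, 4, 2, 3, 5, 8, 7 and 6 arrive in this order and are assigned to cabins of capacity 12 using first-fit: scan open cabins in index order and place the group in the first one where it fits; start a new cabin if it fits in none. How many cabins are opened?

  9 → cabin 1 (new)  [load 9/12]
  8 → cabin 2 (new)  [load 8/12]
  5 → cabin 3 (new)  [load 5/12]
  7 → cabin 3  [load 12/12]
  4 → cabin 2  [load 12/12]
  2 → cabin 1  [load 11/12]
  3 → cabin 4 (new)  [load 3/12]
  5 → cabin 4  [load 8/12]
  8 → cabin 5 (new)  [load 8/12]
  7 → cabin 6 (new)  [load 7/12]
  6 → cabin 7 (new)  [load 6/12]
7 cabins opened.

7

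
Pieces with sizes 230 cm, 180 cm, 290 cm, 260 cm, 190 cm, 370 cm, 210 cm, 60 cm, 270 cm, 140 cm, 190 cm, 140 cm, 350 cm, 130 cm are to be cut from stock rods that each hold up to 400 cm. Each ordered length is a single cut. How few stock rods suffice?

Total = 370 + 350 + 290 + 270 + 260 + 230 + 210 + 190 + 190 + 180 + 140 + 140 + 130 + 60 = 3010 cm.
Lower bound: ⌈3010/400⌉ = 8 stock rods.
A packing using 8 stock rods:
  stock rod 1: 370 = 370
  stock rod 2: 350 = 350
  stock rod 3: 290 + 60 = 350
  stock rod 4: 270 + 130 = 400
  stock rod 5: 260 + 140 = 400
  stock rod 6: 230 + 140 = 370
  stock rod 7: 210 + 190 = 400
  stock rod 8: 190 + 180 = 370
This matches the lower bound, so 8 is optimal.

8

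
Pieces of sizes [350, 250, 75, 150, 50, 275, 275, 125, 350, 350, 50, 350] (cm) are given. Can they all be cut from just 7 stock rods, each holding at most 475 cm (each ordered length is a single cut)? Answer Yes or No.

Yes

A valid assignment using 7 stock rods:
  stock rod 1: 350 + 125 = 475
  stock rod 2: 350 + 75 + 50 = 475
  stock rod 3: 350 + 50 = 400
  stock rod 4: 350 = 350
  stock rod 5: 275 + 150 = 425
  stock rod 6: 275 = 275
  stock rod 7: 250 = 250
Every load is within 475 cm, so 7 stock rods suffice.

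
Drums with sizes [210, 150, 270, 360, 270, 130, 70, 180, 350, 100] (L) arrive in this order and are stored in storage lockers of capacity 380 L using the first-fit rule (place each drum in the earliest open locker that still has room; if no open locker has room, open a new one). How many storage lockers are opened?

6

  210 → locker 1 (new)  [load 210/380]
  150 → locker 1  [load 360/380]
  270 → locker 2 (new)  [load 270/380]
  360 → locker 3 (new)  [load 360/380]
  270 → locker 4 (new)  [load 270/380]
  130 → locker 5 (new)  [load 130/380]
  70 → locker 2  [load 340/380]
  180 → locker 5  [load 310/380]
  350 → locker 6 (new)  [load 350/380]
  100 → locker 4  [load 370/380]
6 storage lockers opened.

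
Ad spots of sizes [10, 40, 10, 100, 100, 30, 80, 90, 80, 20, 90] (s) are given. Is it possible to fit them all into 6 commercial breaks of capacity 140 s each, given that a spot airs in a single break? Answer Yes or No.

Yes

A valid assignment using 6 commercial breaks:
  break 1: 100 + 40 = 140
  break 2: 100 + 30 + 10 = 140
  break 3: 90 + 20 + 10 = 120
  break 4: 90 = 90
  break 5: 80 = 80
  break 6: 80 = 80
Every load is within 140 s, so 6 commercial breaks suffice.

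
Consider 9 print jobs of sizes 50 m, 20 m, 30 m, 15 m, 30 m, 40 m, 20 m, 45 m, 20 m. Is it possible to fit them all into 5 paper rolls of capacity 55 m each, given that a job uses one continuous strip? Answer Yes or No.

Total = 270 m; ⌈270/55⌉ = 5.
The bound of 5 does not rule out 5, but exhaustive search shows no assignment into 5 paper rolls of capacity 55 m exists — the minimum is 6.

No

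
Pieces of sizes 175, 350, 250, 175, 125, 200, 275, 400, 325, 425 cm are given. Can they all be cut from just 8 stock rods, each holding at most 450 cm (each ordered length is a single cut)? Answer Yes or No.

Yes

A valid assignment using 7 stock rods:
  stock rod 1: 425 = 425
  stock rod 2: 400 = 400
  stock rod 3: 350 = 350
  stock rod 4: 325 + 125 = 450
  stock rod 5: 275 + 175 = 450
  stock rod 6: 250 + 200 = 450
  stock rod 7: 175 = 175
That uses only 7 ≤ 8, so 8 stock rods are enough.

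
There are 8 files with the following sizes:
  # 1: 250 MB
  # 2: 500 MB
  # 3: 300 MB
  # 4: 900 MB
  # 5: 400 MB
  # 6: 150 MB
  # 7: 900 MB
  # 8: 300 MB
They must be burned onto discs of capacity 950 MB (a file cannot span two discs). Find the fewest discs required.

4

Total = 900 + 900 + 500 + 400 + 300 + 300 + 250 + 150 = 3700 MB.
Lower bound: ⌈3700/950⌉ = 4 discs.
A packing using 4 discs:
  disc 1: 900 = 900
  disc 2: 900 = 900
  disc 3: 500 + 300 + 150 = 950
  disc 4: 400 + 300 + 250 = 950
This matches the lower bound, so 4 is optimal.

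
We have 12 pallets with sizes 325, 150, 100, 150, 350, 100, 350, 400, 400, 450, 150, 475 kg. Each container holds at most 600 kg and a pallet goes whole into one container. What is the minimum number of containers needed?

7

Total = 475 + 450 + 400 + 400 + 350 + 350 + 325 + 150 + 150 + 150 + 100 + 100 = 3400 kg.
Lower bound: ⌈3400/600⌉ = 6 containers.
Also, 7 pallets each exceed 300 kg, and no two of those can share a container, so at least 7 containers are needed.
A packing using 7 containers:
  container 1: 475 + 100 = 575
  container 2: 450 + 150 = 600
  container 3: 400 + 150 = 550
  container 4: 400 + 150 = 550
  container 5: 350 + 100 = 450
  container 6: 350 = 350
  container 7: 325 = 325
This matches the lower bound, so 7 is optimal.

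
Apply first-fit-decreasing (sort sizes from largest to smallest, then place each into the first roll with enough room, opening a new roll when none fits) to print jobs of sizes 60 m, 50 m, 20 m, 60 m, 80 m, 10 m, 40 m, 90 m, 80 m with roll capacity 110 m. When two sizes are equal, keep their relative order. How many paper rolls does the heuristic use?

Sorted descending: 90, 80, 80, 60, 60, 50, 40, 20, 10.
  90 → roll 1 (new)  [load 90/110]
  80 → roll 2 (new)  [load 80/110]
  80 → roll 3 (new)  [load 80/110]
  60 → roll 4 (new)  [load 60/110]
  60 → roll 5 (new)  [load 60/110]
  50 → roll 4  [load 110/110]
  40 → roll 5  [load 100/110]
  20 → roll 1  [load 110/110]
  10 → roll 2  [load 90/110]
5 paper rolls opened.

5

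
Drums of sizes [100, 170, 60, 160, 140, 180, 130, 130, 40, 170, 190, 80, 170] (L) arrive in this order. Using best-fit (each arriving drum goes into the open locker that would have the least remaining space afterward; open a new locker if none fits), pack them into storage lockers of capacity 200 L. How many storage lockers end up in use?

  100 → locker 1 (new)  [load 100/200]
  170 → locker 2 (new)  [load 170/200]
  60 → locker 1  [load 160/200]
  160 → locker 3 (new)  [load 160/200]
  140 → locker 4 (new)  [load 140/200]
  180 → locker 5 (new)  [load 180/200]
  130 → locker 6 (new)  [load 130/200]
  130 → locker 7 (new)  [load 130/200]
  40 → locker 1  [load 200/200]
  170 → locker 8 (new)  [load 170/200]
  190 → locker 9 (new)  [load 190/200]
  80 → locker 10 (new)  [load 80/200]
  170 → locker 11 (new)  [load 170/200]
11 storage lockers opened.

11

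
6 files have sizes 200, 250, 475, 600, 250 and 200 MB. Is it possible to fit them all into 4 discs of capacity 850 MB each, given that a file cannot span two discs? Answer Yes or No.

A valid assignment using 3 discs:
  disc 1: 600 + 250 = 850
  disc 2: 475 + 250 = 725
  disc 3: 200 + 200 = 400
That uses only 3 ≤ 4, so 4 discs are enough.

Yes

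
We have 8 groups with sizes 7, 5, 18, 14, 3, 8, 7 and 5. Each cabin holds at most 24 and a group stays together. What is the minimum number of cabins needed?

Total = 18 + 14 + 8 + 7 + 7 + 5 + 5 + 3 = 67.
Lower bound: ⌈67/24⌉ = 3 cabins.
A packing using 3 cabins:
  cabin 1: 18 + 5 = 23
  cabin 2: 14 + 8 = 22
  cabin 3: 7 + 7 + 5 + 3 = 22
This matches the lower bound, so 3 is optimal.

3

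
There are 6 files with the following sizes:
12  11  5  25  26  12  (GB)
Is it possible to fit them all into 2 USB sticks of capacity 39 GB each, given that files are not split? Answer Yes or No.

No

Total = 91 GB; ⌈91/39⌉ = 3.
At least 3 USB sticks are required, but only 2 are allowed.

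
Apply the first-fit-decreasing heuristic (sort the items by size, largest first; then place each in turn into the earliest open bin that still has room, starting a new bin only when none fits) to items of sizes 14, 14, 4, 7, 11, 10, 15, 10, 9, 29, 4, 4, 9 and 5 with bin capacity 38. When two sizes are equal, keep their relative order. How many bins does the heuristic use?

Sorted descending: 29, 15, 14, 14, 11, 10, 10, 9, 9, 7, 5, 4, 4, 4.
  29 → bin 1 (new)  [load 29/38]
  15 → bin 2 (new)  [load 15/38]
  14 → bin 2  [load 29/38]
  14 → bin 3 (new)  [load 14/38]
  11 → bin 3  [load 25/38]
  10 → bin 3  [load 35/38]
  10 → bin 4 (new)  [load 10/38]
  9 → bin 1  [load 38/38]
  9 → bin 2  [load 38/38]
  7 → bin 4  [load 17/38]
  5 → bin 4  [load 22/38]
  4 → bin 4  [load 26/38]
  4 → bin 4  [load 30/38]
  4 → bin 4  [load 34/38]
4 bins opened.

4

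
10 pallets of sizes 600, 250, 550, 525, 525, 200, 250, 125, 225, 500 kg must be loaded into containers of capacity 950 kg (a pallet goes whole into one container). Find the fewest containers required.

Total = 600 + 550 + 525 + 525 + 500 + 250 + 250 + 225 + 200 + 125 = 3750 kg.
Lower bound: ⌈3750/950⌉ = 4 containers.
Also, 5 pallets each exceed 475 kg, and no two of those can share a container, so at least 5 containers are needed.
A packing using 5 containers:
  container 1: 600 + 250 = 850
  container 2: 550 + 250 + 125 = 925
  container 3: 525 + 225 + 200 = 950
  container 4: 525 = 525
  container 5: 500 = 500
This matches the lower bound, so 5 is optimal.

5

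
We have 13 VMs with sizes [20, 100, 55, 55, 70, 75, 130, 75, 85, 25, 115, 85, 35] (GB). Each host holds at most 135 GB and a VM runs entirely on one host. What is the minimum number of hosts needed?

Total = 130 + 115 + 100 + 85 + 85 + 75 + 75 + 70 + 55 + 55 + 35 + 25 + 20 = 925 GB.
Lower bound: ⌈925/135⌉ = 7 hosts.
Also, 8 VMs each exceed 135/2 GB, and no two of those can share a host, so at least 8 hosts are needed.
A packing using 8 hosts:
  host 1: 130 = 130
  host 2: 115 + 20 = 135
  host 3: 100 + 35 = 135
  host 4: 85 + 25 = 110
  host 5: 85 = 85
  host 6: 75 + 55 = 130
  host 7: 75 + 55 = 130
  host 8: 70 = 70
This matches the lower bound, so 8 is optimal.

8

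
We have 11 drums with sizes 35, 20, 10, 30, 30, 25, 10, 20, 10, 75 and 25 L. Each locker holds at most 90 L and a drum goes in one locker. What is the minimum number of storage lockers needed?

Total = 75 + 35 + 30 + 30 + 25 + 25 + 20 + 20 + 10 + 10 + 10 = 290 L.
Lower bound: ⌈290/90⌉ = 4 storage lockers.
A packing using 4 storage lockers:
  locker 1: 75 + 10 = 85
  locker 2: 35 + 30 + 25 = 90
  locker 3: 30 + 25 + 20 + 10 = 85
  locker 4: 20 + 10 = 30
This matches the lower bound, so 4 is optimal.

4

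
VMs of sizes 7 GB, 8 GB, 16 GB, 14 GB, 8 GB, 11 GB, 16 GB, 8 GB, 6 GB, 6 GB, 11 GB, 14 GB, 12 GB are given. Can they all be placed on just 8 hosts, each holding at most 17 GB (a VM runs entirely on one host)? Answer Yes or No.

Total = 137 GB; ⌈137/17⌉ = 9.
At least 9 hosts are required, but only 8 are allowed.

No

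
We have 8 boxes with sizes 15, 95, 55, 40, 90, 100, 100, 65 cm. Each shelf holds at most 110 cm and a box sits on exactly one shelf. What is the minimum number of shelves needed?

Total = 100 + 100 + 95 + 90 + 65 + 55 + 40 + 15 = 560 cm.
Lower bound: ⌈560/110⌉ = 6 shelves.
A packing using 6 shelves:
  shelf 1: 100 = 100
  shelf 2: 100 = 100
  shelf 3: 95 + 15 = 110
  shelf 4: 90 = 90
  shelf 5: 65 + 40 = 105
  shelf 6: 55 = 55
This matches the lower bound, so 6 is optimal.

6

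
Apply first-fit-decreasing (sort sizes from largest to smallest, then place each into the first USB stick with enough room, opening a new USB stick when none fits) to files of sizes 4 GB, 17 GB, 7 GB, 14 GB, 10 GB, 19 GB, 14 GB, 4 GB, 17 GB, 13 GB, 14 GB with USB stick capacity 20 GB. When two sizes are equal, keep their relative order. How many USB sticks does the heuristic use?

8

Sorted descending: 19, 17, 17, 14, 14, 14, 13, 10, 7, 4, 4.
  19 → USB stick 1 (new)  [load 19/20]
  17 → USB stick 2 (new)  [load 17/20]
  17 → USB stick 3 (new)  [load 17/20]
  14 → USB stick 4 (new)  [load 14/20]
  14 → USB stick 5 (new)  [load 14/20]
  14 → USB stick 6 (new)  [load 14/20]
  13 → USB stick 7 (new)  [load 13/20]
  10 → USB stick 8 (new)  [load 10/20]
  7 → USB stick 7  [load 20/20]
  4 → USB stick 4  [load 18/20]
  4 → USB stick 5  [load 18/20]
8 USB sticks opened.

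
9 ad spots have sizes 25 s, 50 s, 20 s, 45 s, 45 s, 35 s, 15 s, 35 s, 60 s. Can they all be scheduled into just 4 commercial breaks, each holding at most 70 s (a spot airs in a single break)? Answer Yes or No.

No

Total = 330 s; ⌈330/70⌉ = 5.
At least 5 commercial breaks are required, but only 4 are allowed.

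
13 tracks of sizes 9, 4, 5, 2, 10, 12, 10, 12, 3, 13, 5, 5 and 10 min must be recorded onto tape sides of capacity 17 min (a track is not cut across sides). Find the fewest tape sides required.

Total = 13 + 12 + 12 + 10 + 10 + 10 + 9 + 5 + 5 + 5 + 4 + 3 + 2 = 100 min.
Lower bound: ⌈100/17⌉ = 6 tape sides.
Also, 7 tracks each exceed 17/2 min, and no two of those can share a side, so at least 7 tape sides are needed.
A packing using 7 tape sides:
  side 1: 13 + 4 = 17
  side 2: 12 + 5 = 17
  side 3: 12 + 5 = 17
  side 4: 10 + 5 + 2 = 17
  side 5: 10 + 3 = 13
  side 6: 10 = 10
  side 7: 9 = 9
This matches the lower bound, so 7 is optimal.

7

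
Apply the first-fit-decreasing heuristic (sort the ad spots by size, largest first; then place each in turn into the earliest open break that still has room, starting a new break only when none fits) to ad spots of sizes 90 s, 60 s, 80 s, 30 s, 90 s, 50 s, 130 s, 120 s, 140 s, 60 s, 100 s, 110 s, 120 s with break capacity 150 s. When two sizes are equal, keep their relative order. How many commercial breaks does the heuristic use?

9

Sorted descending: 140, 130, 120, 120, 110, 100, 90, 90, 80, 60, 60, 50, 30.
  140 → break 1 (new)  [load 140/150]
  130 → break 2 (new)  [load 130/150]
  120 → break 3 (new)  [load 120/150]
  120 → break 4 (new)  [load 120/150]
  110 → break 5 (new)  [load 110/150]
  100 → break 6 (new)  [load 100/150]
  90 → break 7 (new)  [load 90/150]
  90 → break 8 (new)  [load 90/150]
  80 → break 9 (new)  [load 80/150]
  60 → break 7  [load 150/150]
  60 → break 8  [load 150/150]
  50 → break 6  [load 150/150]
  30 → break 3  [load 150/150]
9 commercial breaks opened.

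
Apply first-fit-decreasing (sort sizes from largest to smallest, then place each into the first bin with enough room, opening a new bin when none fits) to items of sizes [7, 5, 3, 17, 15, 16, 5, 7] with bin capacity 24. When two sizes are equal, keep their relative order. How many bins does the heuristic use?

4

Sorted descending: 17, 16, 15, 7, 7, 5, 5, 3.
  17 → bin 1 (new)  [load 17/24]
  16 → bin 2 (new)  [load 16/24]
  15 → bin 3 (new)  [load 15/24]
  7 → bin 1  [load 24/24]
  7 → bin 2  [load 23/24]
  5 → bin 3  [load 20/24]
  5 → bin 4 (new)  [load 5/24]
  3 → bin 3  [load 23/24]
4 bins opened.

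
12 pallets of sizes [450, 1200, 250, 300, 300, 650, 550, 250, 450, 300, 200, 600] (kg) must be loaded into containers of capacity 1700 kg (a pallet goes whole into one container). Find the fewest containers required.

Total = 1200 + 650 + 600 + 550 + 450 + 450 + 300 + 300 + 300 + 250 + 250 + 200 = 5500 kg.
Lower bound: ⌈5500/1700⌉ = 4 containers.
A packing using 4 containers:
  container 1: 1200 + 450 = 1650
  container 2: 650 + 600 + 450 = 1700
  container 3: 550 + 300 + 300 + 300 + 250 = 1700
  container 4: 250 + 200 = 450
This matches the lower bound, so 4 is optimal.

4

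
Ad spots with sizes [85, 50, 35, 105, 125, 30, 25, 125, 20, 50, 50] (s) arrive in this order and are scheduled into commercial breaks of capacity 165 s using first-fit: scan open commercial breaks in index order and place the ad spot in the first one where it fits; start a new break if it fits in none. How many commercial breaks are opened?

  85 → break 1 (new)  [load 85/165]
  50 → break 1  [load 135/165]
  35 → break 2 (new)  [load 35/165]
  105 → break 2  [load 140/165]
  125 → break 3 (new)  [load 125/165]
  30 → break 1  [load 165/165]
  25 → break 2  [load 165/165]
  125 → break 4 (new)  [load 125/165]
  20 → break 3  [load 145/165]
  50 → break 5 (new)  [load 50/165]
  50 → break 5  [load 100/165]
5 commercial breaks opened.

5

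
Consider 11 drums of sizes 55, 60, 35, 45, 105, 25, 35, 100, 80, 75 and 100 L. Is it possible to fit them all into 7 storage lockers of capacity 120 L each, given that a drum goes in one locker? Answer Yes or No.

Yes

A valid assignment using 7 storage lockers:
  locker 1: 105 = 105
  locker 2: 100 = 100
  locker 3: 100 = 100
  locker 4: 80 + 35 = 115
  locker 5: 75 + 45 = 120
  locker 6: 60 + 55 = 115
  locker 7: 35 + 25 = 60
Every load is within 120 L, so 7 storage lockers suffice.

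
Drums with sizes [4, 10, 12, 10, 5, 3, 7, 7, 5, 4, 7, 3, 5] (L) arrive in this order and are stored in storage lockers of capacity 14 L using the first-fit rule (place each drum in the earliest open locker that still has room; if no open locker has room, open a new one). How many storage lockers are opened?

7

  4 → locker 1 (new)  [load 4/14]
  10 → locker 1  [load 14/14]
  12 → locker 2 (new)  [load 12/14]
  10 → locker 3 (new)  [load 10/14]
  5 → locker 4 (new)  [load 5/14]
  3 → locker 3  [load 13/14]
  7 → locker 4  [load 12/14]
  7 → locker 5 (new)  [load 7/14]
  5 → locker 5  [load 12/14]
  4 → locker 6 (new)  [load 4/14]
  7 → locker 6  [load 11/14]
  3 → locker 6  [load 14/14]
  5 → locker 7 (new)  [load 5/14]
7 storage lockers opened.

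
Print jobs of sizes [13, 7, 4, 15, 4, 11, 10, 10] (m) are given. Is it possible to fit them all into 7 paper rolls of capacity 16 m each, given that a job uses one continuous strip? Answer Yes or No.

Yes

A valid assignment using 6 paper rolls:
  roll 1: 15 = 15
  roll 2: 13 = 13
  roll 3: 11 + 4 = 15
  roll 4: 10 + 4 = 14
  roll 5: 10 = 10
  roll 6: 7 = 7
That uses only 6 ≤ 7, so 7 paper rolls are enough.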